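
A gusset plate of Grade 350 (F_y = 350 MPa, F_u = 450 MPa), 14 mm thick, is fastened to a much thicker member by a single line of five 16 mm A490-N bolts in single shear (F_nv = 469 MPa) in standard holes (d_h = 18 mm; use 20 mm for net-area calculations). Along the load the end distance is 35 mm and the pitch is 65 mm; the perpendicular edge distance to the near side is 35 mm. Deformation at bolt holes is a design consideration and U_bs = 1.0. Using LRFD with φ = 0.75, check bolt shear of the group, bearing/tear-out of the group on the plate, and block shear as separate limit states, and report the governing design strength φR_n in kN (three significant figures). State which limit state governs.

354 kN (bolt shear governs)

Bolt shear: A_b = π·16²/4 = 201.1 mm²; R_n = 469 × 201.1 × 5 × 1 / 1000 = 471.5 kN → 0.75 × 471.5 = 354 kN.
Bearing: edge l_c = 26, r_n = 196.6 kN; interior l_c = 47, r_n = 241.9 kN; R_n = 196.6 + 4·241.9 = 1164 kN → 873 kN.
Block shear: A_gv = 4130, A_nv = 2870, A_nt = 350 mm²; R_n = min(0.6F_uA_nv, 0.6F_yA_gv) + U_bs·F_u·A_nt = 932.4 kN → 699 kN.
Bolt shear governs: 354 kN.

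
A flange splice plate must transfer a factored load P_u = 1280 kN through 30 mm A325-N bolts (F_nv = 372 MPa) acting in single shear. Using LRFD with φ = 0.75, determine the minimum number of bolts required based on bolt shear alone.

A_b = π·30²/4 = 706.9 mm².
Per-bolt design strength φR_n = 0.75 × 372 × 706.9 × 1 / 1000 = 197.2 kN.
n ≥ 1280 / 197.2 = 6.49 → use 7 bolts.

7 bolts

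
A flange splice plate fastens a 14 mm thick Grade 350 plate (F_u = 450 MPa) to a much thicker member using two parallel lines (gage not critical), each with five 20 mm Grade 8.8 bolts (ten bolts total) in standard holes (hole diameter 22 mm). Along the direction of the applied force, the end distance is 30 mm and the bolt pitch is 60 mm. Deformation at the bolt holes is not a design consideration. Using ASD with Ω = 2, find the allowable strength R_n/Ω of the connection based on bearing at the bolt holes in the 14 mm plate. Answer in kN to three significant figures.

1620 kN

Per bolt r_n = 1.5 l_c t F_u ≤ 3.0 d t F_u; upper limit = 3.0 × 20 × 14 × 450 / 1000 = 378 kN.
Edge bolt: l_c = 30 − 22/2 = 19 mm → 1.5 × 19 × 14 × 450 / 1000 = 179.6 → r_n = 179.6 kN.
Interior bolts: l_c = 60 − 22 = 38 mm → 1.5 × 38 × 14 × 450 / 1000 = 359.1 → r_n = 359.1 kN.
R_n = 2 × 179.6 + 8 × 359.1 = 3232 kN.
Allowable strength R_n/Ω = 3232 / 2 = 1620 kN.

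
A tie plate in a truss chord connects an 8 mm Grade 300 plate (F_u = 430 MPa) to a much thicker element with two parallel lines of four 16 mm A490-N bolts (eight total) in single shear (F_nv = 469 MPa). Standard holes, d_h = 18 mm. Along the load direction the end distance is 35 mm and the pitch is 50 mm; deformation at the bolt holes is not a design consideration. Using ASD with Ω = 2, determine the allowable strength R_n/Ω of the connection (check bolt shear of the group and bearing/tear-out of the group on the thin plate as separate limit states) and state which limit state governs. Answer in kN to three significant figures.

377 kN (bolt shear governs)

Bolt shear: A_b = π·16²/4 = 201.1 mm²; R_n = 469 × 201.1 × 8 × 1 / 1000 = 754.4 kN → 754.4 / 2 = 377 kN.
Bearing (1.5 l_c t F_u ≤ 3.0 d t F_u): upper limit = 3.0·16·8·430 / 1000 = 165.1 kN.
  Edge l_c = 35 − 18/2 = 26 → r_n = 134.2 kN; interior l_c = 50 − 18 = 32 → r_n = 165.1 kN.
  R_n,bearing = 2·134.2 + 6·165.1 = 1259 kN → 1259 / 2 = 630 kN.
Bolt shear governs: 377 kN.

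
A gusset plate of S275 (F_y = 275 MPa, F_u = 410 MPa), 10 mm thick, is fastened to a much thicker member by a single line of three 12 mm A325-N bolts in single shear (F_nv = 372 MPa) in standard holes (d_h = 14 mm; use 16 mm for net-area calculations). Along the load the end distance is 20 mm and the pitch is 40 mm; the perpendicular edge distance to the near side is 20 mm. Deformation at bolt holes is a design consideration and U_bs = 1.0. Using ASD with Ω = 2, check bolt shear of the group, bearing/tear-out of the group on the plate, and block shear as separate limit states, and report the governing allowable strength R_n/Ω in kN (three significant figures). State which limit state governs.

Bolt shear: A_b = π·12²/4 = 113.1 mm²; R_n = 372 × 113.1 × 3 × 1 / 1000 = 126.2 kN → 126.2 / 2 = 63.1 kN.
Bearing: edge l_c = 13, r_n = 63.96 kN; interior l_c = 26, r_n = 118.1 kN; R_n = 63.96 + 2·118.1 = 300.1 kN → 150 kN.
Block shear: A_gv = 1000, A_nv = 600, A_nt = 120 mm²; R_n = min(0.6F_uA_nv, 0.6F_yA_gv) + U_bs·F_u·A_nt = 196.8 kN → 98.4 kN.
Bolt shear governs: 63.1 kN.

63.1 kN (bolt shear governs)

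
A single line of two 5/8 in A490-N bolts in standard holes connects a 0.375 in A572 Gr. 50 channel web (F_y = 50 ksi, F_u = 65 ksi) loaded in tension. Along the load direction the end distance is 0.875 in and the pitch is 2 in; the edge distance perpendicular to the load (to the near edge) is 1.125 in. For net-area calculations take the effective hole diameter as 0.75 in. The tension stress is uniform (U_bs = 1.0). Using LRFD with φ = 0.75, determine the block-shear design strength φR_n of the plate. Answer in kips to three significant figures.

32.9 kips

Shear plane L_v = 0.875 + 1·2 = 2.875 in; A_gv = 2.875 × 0.375 = 1.078 in².
A_nv = (2.875 − 1.5·0.75) × 0.375 = 0.6562 in².
A_nt = (1.125 − 0.5·0.75) × 0.375 = 0.2812 in².
0.6 F_u A_nv = 25.59 kips; 0.6 F_y A_gv = 32.34 kips → shear rupture governs the shear term.
R_n = 25.59 + 1.0 × 65 × 0.2812 = 43.88 kips.
Design strength φR_n = 0.75 × 43.88 = 32.9 kips.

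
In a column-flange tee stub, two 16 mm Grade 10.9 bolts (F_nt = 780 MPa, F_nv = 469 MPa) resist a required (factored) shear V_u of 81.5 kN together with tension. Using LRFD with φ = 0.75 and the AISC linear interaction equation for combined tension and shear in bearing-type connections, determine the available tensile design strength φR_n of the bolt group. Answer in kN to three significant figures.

170 kN

A_b = π·16²/4 = 201.1 mm²; f_rv = 81.5 × 1000 / (2 × 201.1) = 202.7 MPa.
F'_nt = 1.3 F_nt − (F_nt / φF_nv) f_rv = 1.3·780 − (780/(0.75·469))·202.7 = 564.6 MPa, capped at F_nt → F'_nt = 564.6 MPa.
R_n = F'_nt · A_b · n = 564.6 × 201.1 × 2 / 1000 = 227 kN.
Design strength φR_n = 0.75 × 227 = 170 kN.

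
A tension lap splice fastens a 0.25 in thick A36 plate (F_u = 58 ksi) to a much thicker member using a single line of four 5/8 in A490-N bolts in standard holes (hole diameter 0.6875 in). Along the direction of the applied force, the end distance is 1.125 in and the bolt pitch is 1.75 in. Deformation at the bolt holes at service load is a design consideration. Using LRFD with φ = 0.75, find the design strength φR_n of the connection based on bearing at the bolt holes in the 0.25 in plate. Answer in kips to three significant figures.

51.8 kips

Per bolt r_n = 1.2 l_c t F_u ≤ 2.4 d t F_u; upper limit = 2.4 × 0.625 × 0.25 × 58 = 21.75 kips.
Edge bolt: l_c = 1.125 − 0.6875/2 = 0.7812 in → 1.2 × 0.7812 × 0.25 × 58 = 13.59 → r_n = 13.59 kips.
Interior bolts: l_c = 1.75 − 0.6875 = 1.062 in → 1.2 × 1.062 × 0.25 × 58 = 18.49 → r_n = 18.49 kips.
R_n = 1 × 13.59 + 3 × 18.49 = 69.06 kips.
Design strength φR_n = 0.75 × 69.06 = 51.8 kips.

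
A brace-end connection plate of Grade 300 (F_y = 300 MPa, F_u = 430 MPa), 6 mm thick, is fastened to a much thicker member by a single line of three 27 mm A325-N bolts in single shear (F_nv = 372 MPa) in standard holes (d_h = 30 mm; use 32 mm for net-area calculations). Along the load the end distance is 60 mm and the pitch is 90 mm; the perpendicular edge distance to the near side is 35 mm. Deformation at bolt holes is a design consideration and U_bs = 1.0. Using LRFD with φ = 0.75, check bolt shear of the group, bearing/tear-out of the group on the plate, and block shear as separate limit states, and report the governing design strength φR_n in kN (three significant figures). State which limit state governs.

223 kN (block shear governs)

Bolt shear: A_b = π·27²/4 = 572.6 mm²; R_n = 372 × 572.6 × 3 × 1 / 1000 = 639 kN → 0.75 × 639 = 479 kN.
Bearing: edge l_c = 45, r_n = 139.3 kN; interior l_c = 60, r_n = 167.2 kN; R_n = 139.3 + 2·167.2 = 473.7 kN → 355 kN.
Block shear: A_gv = 1440, A_nv = 960, A_nt = 114 mm²; R_n = min(0.6F_uA_nv, 0.6F_yA_gv) + U_bs·F_u·A_nt = 296.7 kN → 223 kN.
Block shear governs: 223 kN.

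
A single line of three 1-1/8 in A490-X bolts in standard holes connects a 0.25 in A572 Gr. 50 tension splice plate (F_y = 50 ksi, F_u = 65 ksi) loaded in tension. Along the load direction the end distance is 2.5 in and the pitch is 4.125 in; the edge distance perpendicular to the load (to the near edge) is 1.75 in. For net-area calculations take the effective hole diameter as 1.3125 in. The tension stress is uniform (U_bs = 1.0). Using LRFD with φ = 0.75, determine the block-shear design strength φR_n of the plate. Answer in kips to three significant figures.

67.9 kips

Shear plane L_v = 2.5 + 2·4.125 = 10.75 in; A_gv = 10.75 × 0.25 = 2.688 in².
A_nv = (10.75 − 2.5·1.3125) × 0.25 = 1.867 in².
A_nt = (1.75 − 0.5·1.3125) × 0.25 = 0.2734 in².
0.6 F_u A_nv = 72.82 kips; 0.6 F_y A_gv = 80.62 kips → shear rupture governs the shear term.
R_n = 72.82 + 1.0 × 65 × 0.2734 = 90.59 kips.
Design strength φR_n = 0.75 × 90.59 = 67.9 kips.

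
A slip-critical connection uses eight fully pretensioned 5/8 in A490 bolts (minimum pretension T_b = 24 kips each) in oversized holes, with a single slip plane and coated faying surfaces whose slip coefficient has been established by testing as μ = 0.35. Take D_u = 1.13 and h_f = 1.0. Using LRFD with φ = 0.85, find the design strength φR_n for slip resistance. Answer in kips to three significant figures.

R_n = μ · D_u · h_f · T_b · n_s · n_b = 0.35 × 1.13 × 1.0 × 24 × 1 × 8 = 75.94 kips.
Design strength φR_n = 0.85 × 75.94 = 64.5 kips.

64.5 kips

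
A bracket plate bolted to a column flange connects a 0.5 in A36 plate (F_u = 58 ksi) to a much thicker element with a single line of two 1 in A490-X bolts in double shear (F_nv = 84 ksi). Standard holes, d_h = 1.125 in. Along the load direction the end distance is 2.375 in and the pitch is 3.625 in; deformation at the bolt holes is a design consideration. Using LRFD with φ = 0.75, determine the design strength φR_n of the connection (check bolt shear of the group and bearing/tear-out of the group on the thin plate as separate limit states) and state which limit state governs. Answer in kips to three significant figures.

Bolt shear: A_b = π·1²/4 = 0.7854 in²; R_n = 84 × 0.7854 × 2 × 2 = 263.9 kips → 0.75 × 263.9 = 198 kips.
Bearing (1.2 l_c t F_u ≤ 2.4 d t F_u): upper limit = 2.4·1·0.5·58 = 69.6 kips.
  Edge l_c = 2.375 − 1.125/2 = 1.812 → r_n = 63.07 kips; interior l_c = 3.625 − 1.125 = 2.5 → r_n = 69.6 kips.
  R_n,bearing = 1·63.07 + 1·69.6 = 132.7 kips → 0.75 × 132.7 = 99.5 kips.
Bearing governs: 99.5 kips.

99.5 kips (bearing governs)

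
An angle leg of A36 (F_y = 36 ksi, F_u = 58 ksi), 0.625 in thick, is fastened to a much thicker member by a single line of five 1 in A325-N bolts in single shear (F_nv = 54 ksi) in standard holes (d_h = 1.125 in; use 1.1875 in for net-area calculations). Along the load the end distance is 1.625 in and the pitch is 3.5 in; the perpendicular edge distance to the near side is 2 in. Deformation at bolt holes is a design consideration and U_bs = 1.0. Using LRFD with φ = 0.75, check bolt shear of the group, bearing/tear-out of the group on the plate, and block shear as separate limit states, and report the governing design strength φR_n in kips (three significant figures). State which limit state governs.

Bolt shear: A_b = π·1²/4 = 0.7854 in²; R_n = 54 × 0.7854 × 5 × 1 = 212.1 kips → 0.75 × 212.1 = 159 kips.
Bearing: edge l_c = 1.062, r_n = 46.22 kips; interior l_c = 2.375, r_n = 87 kips; R_n = 46.22 + 4·87 = 394.2 kips → 296 kips.
Block shear: A_gv = 9.766, A_nv = 6.426, A_nt = 0.8789 in²; R_n = min(0.6F_uA_nv, 0.6F_yA_gv) + U_bs·F_u·A_nt = 261.9 kips → 196 kips.
Bolt shear governs: 159 kips.

159 kips (bolt shear governs)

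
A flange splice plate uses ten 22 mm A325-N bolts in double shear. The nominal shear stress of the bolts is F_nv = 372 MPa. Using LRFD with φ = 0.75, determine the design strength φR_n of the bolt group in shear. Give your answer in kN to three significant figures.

2120 kN

A_b = π × 22² / 4 = 380.1 mm².
R_n = F_nv · A_b · n · n_s = 372 × 380.1 × 10 × 2 / 1000 = 2828 kN.
Design strength φR_n = 0.75 × 2828 = 2120 kN.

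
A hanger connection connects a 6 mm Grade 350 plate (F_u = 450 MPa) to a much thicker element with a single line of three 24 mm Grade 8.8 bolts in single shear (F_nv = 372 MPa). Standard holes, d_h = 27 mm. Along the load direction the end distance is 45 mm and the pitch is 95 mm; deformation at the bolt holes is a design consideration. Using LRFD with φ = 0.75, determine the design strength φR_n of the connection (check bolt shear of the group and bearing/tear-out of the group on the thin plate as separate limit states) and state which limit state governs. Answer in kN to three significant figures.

310 kN (bearing governs)

Bolt shear: A_b = π·24²/4 = 452.4 mm²; R_n = 372 × 452.4 × 3 × 1 / 1000 = 504.9 kN → 0.75 × 504.9 = 379 kN.
Bearing (1.2 l_c t F_u ≤ 2.4 d t F_u): upper limit = 2.4·24·6·450 / 1000 = 155.5 kN.
  Edge l_c = 45 − 27/2 = 31.5 → r_n = 102.1 kN; interior l_c = 95 − 27 = 68 → r_n = 155.5 kN.
  R_n,bearing = 1·102.1 + 2·155.5 = 413.1 kN → 0.75 × 413.1 = 310 kN.
Bearing governs: 310 kN.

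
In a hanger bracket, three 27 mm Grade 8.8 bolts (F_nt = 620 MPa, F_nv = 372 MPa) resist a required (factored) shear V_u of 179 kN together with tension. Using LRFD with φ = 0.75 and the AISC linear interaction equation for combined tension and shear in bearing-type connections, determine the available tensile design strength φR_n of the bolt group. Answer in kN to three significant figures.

740 kN

A_b = π·27²/4 = 572.6 mm²; f_rv = 179 × 1000 / (3 × 572.6) = 104.2 MPa.
F'_nt = 1.3 F_nt − (F_nt / φF_nv) f_rv = 1.3·620 − (620/(0.75·372))·104.2 = 574.4 MPa, capped at F_nt → F'_nt = 574.4 MPa.
R_n = F'_nt · A_b · n = 574.4 × 572.6 × 3 / 1000 = 986.7 kN.
Design strength φR_n = 0.75 × 986.7 = 740 kN.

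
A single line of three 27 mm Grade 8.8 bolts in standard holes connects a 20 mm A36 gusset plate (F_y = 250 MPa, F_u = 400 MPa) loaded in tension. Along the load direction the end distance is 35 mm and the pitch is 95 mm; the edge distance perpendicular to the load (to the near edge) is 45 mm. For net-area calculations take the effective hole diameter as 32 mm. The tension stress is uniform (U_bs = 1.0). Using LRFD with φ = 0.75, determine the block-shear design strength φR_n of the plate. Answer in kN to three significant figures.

Shear plane L_v = 35 + 2·95 = 225 mm; A_gv = 225 × 20 = 4500 mm².
A_nv = (225 − 2.5·32) × 20 = 2900 mm².
A_nt = (45 − 0.5·32) × 20 = 580 mm².
0.6 F_u A_nv = 696 kN; 0.6 F_y A_gv = 675 kN → shear yielding governs the shear term.
R_n = 675 + 1.0 × 400 × 580 / 1000 = 907 kN.
Design strength φR_n = 0.75 × 907 = 680 kN.

680 kN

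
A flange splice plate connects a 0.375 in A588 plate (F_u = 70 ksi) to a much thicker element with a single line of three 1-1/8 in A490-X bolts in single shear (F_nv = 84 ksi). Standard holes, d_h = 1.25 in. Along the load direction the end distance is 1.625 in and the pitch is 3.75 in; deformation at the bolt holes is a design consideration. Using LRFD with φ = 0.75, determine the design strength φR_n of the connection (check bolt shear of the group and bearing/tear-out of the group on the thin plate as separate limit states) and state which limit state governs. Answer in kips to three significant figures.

130 kips (bearing governs)

Bolt shear: A_b = π·1.125²/4 = 0.994 in²; R_n = 84 × 0.994 × 3 × 1 = 250.5 kips → 0.75 × 250.5 = 188 kips.
Bearing (1.2 l_c t F_u ≤ 2.4 d t F_u): upper limit = 2.4·1.125·0.375·70 = 70.88 kips.
  Edge l_c = 1.625 − 1.25/2 = 1 → r_n = 31.5 kips; interior l_c = 3.75 − 1.25 = 2.5 → r_n = 70.88 kips.
  R_n,bearing = 1·31.5 + 2·70.88 = 173.2 kips → 0.75 × 173.2 = 130 kips.
Bearing governs: 130 kips.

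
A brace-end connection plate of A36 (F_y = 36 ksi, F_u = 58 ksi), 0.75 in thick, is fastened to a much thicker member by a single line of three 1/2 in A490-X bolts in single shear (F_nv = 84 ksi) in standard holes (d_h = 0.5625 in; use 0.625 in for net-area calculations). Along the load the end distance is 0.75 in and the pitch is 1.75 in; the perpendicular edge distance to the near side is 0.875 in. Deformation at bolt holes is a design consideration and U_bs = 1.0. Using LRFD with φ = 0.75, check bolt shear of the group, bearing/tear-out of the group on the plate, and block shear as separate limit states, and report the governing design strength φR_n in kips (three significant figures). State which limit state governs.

37.1 kips (bolt shear governs)

Bolt shear: A_b = π·0.5²/4 = 0.1963 in²; R_n = 84 × 0.1963 × 3 × 1 = 49.48 kips → 0.75 × 49.48 = 37.1 kips.
Bearing: edge l_c = 0.4688, r_n = 24.47 kips; interior l_c = 1.188, r_n = 52.2 kips; R_n = 24.47 + 2·52.2 = 128.9 kips → 96.7 kips.
Block shear: A_gv = 3.188, A_nv = 2.016, A_nt = 0.4219 in²; R_n = min(0.6F_uA_nv, 0.6F_yA_gv) + U_bs·F_u·A_nt = 93.32 kips → 70 kips.
Bolt shear governs: 37.1 kips.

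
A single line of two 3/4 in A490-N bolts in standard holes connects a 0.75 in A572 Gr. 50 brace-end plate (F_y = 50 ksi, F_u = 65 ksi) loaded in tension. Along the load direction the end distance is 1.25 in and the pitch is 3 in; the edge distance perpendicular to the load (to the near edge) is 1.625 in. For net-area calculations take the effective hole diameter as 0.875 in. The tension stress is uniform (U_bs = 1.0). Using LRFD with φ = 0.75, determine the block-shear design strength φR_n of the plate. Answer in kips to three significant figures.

108 kips

Shear plane L_v = 1.25 + 1·3 = 4.25 in; A_gv = 4.25 × 0.75 = 3.188 in².
A_nv = (4.25 − 1.5·0.875) × 0.75 = 2.203 in².
A_nt = (1.625 − 0.5·0.875) × 0.75 = 0.8906 in².
0.6 F_u A_nv = 85.92 kips; 0.6 F_y A_gv = 95.62 kips → shear rupture governs the shear term.
R_n = 85.92 + 1.0 × 65 × 0.8906 = 143.8 kips.
Design strength φR_n = 0.75 × 143.8 = 108 kips.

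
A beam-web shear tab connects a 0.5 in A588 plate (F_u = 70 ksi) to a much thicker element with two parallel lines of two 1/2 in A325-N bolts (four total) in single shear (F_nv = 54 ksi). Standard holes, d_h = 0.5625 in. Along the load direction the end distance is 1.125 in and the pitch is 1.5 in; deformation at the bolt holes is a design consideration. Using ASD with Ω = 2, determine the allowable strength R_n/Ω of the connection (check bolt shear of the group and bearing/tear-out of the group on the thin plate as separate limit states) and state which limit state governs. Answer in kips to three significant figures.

Bolt shear: A_b = π·0.5²/4 = 0.1963 in²; R_n = 54 × 0.1963 × 4 × 1 = 42.41 kips → 42.41 / 2 = 21.2 kips.
Bearing (1.2 l_c t F_u ≤ 2.4 d t F_u): upper limit = 2.4·0.5·0.5·70 = 42 kips.
  Edge l_c = 1.125 − 0.5625/2 = 0.8438 → r_n = 35.44 kips; interior l_c = 1.5 − 0.5625 = 0.9375 → r_n = 39.38 kips.
  R_n,bearing = 2·35.44 + 2·39.38 = 149.6 kips → 149.6 / 2 = 74.8 kips.
Bolt shear governs: 21.2 kips.

21.2 kips (bolt shear governs)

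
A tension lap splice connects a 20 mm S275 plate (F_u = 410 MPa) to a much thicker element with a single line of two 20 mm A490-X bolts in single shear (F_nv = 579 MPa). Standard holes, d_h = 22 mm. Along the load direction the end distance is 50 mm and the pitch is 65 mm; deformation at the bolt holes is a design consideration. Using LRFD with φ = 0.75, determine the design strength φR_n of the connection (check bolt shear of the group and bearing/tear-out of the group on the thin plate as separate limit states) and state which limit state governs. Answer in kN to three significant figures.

273 kN (bolt shear governs)

Bolt shear: A_b = π·20²/4 = 314.2 mm²; R_n = 579 × 314.2 × 2 × 1 / 1000 = 363.8 kN → 0.75 × 363.8 = 273 kN.
Bearing (1.2 l_c t F_u ≤ 2.4 d t F_u): upper limit = 2.4·20·20·410 / 1000 = 393.6 kN.
  Edge l_c = 50 − 22/2 = 39 → r_n = 383.8 kN; interior l_c = 65 − 22 = 43 → r_n = 393.6 kN.
  R_n,bearing = 1·383.8 + 1·393.6 = 777.4 kN → 0.75 × 777.4 = 583 kN.
Bolt shear governs: 273 kN.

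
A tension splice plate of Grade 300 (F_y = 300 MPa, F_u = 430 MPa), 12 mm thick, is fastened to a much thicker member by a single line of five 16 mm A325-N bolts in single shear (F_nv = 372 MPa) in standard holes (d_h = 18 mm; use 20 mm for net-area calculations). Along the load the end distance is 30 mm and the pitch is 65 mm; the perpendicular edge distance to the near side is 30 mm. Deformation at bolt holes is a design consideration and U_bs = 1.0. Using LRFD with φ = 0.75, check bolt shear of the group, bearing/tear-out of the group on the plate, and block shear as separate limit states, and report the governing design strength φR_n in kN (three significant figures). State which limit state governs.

280 kN (bolt shear governs)

Bolt shear: A_b = π·16²/4 = 201.1 mm²; R_n = 372 × 201.1 × 5 × 1 / 1000 = 374 kN → 0.75 × 374 = 280 kN.
Bearing: edge l_c = 21, r_n = 130 kN; interior l_c = 47, r_n = 198.1 kN; R_n = 130 + 4·198.1 = 922.6 kN → 692 kN.
Block shear: A_gv = 3480, A_nv = 2400, A_nt = 240 mm²; R_n = min(0.6F_uA_nv, 0.6F_yA_gv) + U_bs·F_u·A_nt = 722.4 kN → 542 kN.
Bolt shear governs: 280 kN.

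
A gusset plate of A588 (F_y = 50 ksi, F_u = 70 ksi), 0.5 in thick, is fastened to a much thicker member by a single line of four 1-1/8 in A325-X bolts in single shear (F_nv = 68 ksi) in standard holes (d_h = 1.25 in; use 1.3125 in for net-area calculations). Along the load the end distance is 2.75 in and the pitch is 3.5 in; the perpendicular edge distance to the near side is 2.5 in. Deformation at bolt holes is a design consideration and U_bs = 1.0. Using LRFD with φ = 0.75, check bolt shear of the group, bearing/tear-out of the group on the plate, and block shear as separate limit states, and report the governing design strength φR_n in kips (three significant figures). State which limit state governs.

185 kips (block shear governs)

Bolt shear: A_b = π·1.125²/4 = 0.994 in²; R_n = 68 × 0.994 × 4 × 1 = 270.4 kips → 0.75 × 270.4 = 203 kips.
Bearing: edge l_c = 2.125, r_n = 89.25 kips; interior l_c = 2.25, r_n = 94.5 kips; R_n = 89.25 + 3·94.5 = 372.7 kips → 280 kips.
Block shear: A_gv = 6.625, A_nv = 4.328, A_nt = 0.9219 in²; R_n = min(0.6F_uA_nv, 0.6F_yA_gv) + U_bs·F_u·A_nt = 246.3 kips → 185 kips.
Block shear governs: 185 kips.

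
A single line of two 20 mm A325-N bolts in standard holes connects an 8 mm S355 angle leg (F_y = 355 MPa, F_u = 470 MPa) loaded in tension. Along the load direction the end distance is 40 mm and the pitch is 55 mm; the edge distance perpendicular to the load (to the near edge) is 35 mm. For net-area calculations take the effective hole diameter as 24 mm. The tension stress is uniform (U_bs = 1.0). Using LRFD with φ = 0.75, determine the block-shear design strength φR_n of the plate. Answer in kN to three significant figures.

Shear plane L_v = 40 + 1·55 = 95 mm; A_gv = 95 × 8 = 760 mm².
A_nv = (95 − 1.5·24) × 8 = 472 mm².
A_nt = (35 − 0.5·24) × 8 = 184 mm².
0.6 F_u A_nv = 133.1 kN; 0.6 F_y A_gv = 161.9 kN → shear rupture governs the shear term.
R_n = 133.1 + 1.0 × 470 × 184 / 1000 = 219.6 kN.
Design strength φR_n = 0.75 × 219.6 = 165 kN.

165 kN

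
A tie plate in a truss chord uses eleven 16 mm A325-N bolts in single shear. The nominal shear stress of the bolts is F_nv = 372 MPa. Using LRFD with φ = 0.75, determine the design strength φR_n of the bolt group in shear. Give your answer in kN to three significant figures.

A_b = π × 16² / 4 = 201.1 mm².
R_n = F_nv · A_b · n · n_s = 372 × 201.1 × 11 × 1 / 1000 = 822.7 kN.
Design strength φR_n = 0.75 × 822.7 = 617 kN.

617 kN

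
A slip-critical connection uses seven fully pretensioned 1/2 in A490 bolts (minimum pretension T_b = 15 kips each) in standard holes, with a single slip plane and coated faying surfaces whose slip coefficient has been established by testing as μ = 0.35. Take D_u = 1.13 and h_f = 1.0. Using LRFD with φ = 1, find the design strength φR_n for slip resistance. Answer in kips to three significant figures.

R_n = μ · D_u · h_f · T_b · n_s · n_b = 0.35 × 1.13 × 1.0 × 15 × 1 × 7 = 41.53 kips.
Design strength φR_n = 1 × 41.53 = 41.5 kips.

41.5 kips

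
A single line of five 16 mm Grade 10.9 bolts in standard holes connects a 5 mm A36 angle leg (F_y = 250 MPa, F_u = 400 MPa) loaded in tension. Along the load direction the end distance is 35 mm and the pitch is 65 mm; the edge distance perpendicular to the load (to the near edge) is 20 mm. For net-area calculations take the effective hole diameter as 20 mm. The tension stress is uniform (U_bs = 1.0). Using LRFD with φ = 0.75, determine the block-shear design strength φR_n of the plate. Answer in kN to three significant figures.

181 kN

Shear plane L_v = 35 + 4·65 = 295 mm; A_gv = 295 × 5 = 1475 mm².
A_nv = (295 − 4.5·20) × 5 = 1025 mm².
A_nt = (20 − 0.5·20) × 5 = 50 mm².
0.6 F_u A_nv = 246 kN; 0.6 F_y A_gv = 221.2 kN → shear yielding governs the shear term.
R_n = 221.2 + 1.0 × 400 × 50 / 1000 = 241.2 kN.
Design strength φR_n = 0.75 × 241.2 = 181 kN.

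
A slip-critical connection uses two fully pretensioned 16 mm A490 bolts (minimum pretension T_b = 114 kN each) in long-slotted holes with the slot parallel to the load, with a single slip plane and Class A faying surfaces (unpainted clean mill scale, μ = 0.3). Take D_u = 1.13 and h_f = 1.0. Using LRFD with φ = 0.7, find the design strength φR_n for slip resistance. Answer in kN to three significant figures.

54.1 kN

R_n = μ · D_u · h_f · T_b · n_s · n_b = 0.3 × 1.13 × 1.0 × 114 × 1 × 2 = 77.29 kN.
Design strength φR_n = 0.7 × 77.29 = 54.1 kN.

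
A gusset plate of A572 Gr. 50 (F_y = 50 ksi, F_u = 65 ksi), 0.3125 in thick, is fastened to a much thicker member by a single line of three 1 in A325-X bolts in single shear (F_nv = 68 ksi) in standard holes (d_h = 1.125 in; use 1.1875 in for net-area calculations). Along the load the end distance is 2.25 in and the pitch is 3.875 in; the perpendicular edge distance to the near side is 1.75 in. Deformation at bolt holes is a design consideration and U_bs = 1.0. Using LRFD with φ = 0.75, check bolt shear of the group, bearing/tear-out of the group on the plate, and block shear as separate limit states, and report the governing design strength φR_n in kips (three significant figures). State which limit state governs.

81.9 kips (block shear governs)

Bolt shear: A_b = π·1²/4 = 0.7854 in²; R_n = 68 × 0.7854 × 3 × 1 = 160.2 kips → 0.75 × 160.2 = 120 kips.
Bearing: edge l_c = 1.688, r_n = 41.13 kips; interior l_c = 2.75, r_n = 48.75 kips; R_n = 41.13 + 2·48.75 = 138.6 kips → 104 kips.
Block shear: A_gv = 3.125, A_nv = 2.197, A_nt = 0.3613 in²; R_n = min(0.6F_uA_nv, 0.6F_yA_gv) + U_bs·F_u·A_nt = 109.2 kips → 81.9 kips.
Block shear governs: 81.9 kips.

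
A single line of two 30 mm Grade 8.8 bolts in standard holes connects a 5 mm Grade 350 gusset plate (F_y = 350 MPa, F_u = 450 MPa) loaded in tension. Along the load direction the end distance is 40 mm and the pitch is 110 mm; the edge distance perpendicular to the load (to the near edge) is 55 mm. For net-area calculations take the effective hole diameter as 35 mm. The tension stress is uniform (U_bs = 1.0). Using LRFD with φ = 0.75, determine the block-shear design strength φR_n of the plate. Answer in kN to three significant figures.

162 kN

Shear plane L_v = 40 + 1·110 = 150 mm; A_gv = 150 × 5 = 750 mm².
A_nv = (150 − 1.5·35) × 5 = 487.5 mm².
A_nt = (55 − 0.5·35) × 5 = 187.5 mm².
0.6 F_u A_nv = 131.6 kN; 0.6 F_y A_gv = 157.5 kN → shear rupture governs the shear term.
R_n = 131.6 + 1.0 × 450 × 187.5 / 1000 = 216 kN.
Design strength φR_n = 0.75 × 216 = 162 kN.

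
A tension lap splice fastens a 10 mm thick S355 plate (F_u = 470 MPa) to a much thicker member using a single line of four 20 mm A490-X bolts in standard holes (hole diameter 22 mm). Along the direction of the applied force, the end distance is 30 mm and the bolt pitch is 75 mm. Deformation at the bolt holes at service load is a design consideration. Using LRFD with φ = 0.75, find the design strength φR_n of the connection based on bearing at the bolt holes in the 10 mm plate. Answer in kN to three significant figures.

588 kN

Per bolt r_n = 1.2 l_c t F_u ≤ 2.4 d t F_u; upper limit = 2.4 × 20 × 10 × 470 / 1000 = 225.6 kN.
Edge bolt: l_c = 30 − 22/2 = 19 mm → 1.2 × 19 × 10 × 470 / 1000 = 107.2 → r_n = 107.2 kN.
Interior bolts: l_c = 75 − 22 = 53 mm → 1.2 × 53 × 10 × 470 / 1000 = 298.9 → r_n = 225.6 kN.
R_n = 1 × 107.2 + 3 × 225.6 = 784 kN.
Design strength φR_n = 0.75 × 784 = 588 kN.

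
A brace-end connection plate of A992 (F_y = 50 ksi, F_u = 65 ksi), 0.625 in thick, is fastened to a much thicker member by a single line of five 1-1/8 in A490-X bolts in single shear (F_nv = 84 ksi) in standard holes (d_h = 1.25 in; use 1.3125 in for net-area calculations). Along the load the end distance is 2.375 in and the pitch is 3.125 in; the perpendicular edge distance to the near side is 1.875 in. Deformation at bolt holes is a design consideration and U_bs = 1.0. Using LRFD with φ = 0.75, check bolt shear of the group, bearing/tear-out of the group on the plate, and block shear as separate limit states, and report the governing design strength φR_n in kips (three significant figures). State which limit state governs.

201 kips (block shear governs)

Bolt shear: A_b = π·1.125²/4 = 0.994 in²; R_n = 84 × 0.994 × 5 × 1 = 417.5 kips → 0.75 × 417.5 = 313 kips.
Bearing: edge l_c = 1.75, r_n = 85.31 kips; interior l_c = 1.875, r_n = 91.41 kips; R_n = 85.31 + 4·91.41 = 450.9 kips → 338 kips.
Block shear: A_gv = 9.297, A_nv = 5.605, A_nt = 0.7617 in²; R_n = min(0.6F_uA_nv, 0.6F_yA_gv) + U_bs·F_u·A_nt = 268.1 kips → 201 kips.
Block shear governs: 201 kips.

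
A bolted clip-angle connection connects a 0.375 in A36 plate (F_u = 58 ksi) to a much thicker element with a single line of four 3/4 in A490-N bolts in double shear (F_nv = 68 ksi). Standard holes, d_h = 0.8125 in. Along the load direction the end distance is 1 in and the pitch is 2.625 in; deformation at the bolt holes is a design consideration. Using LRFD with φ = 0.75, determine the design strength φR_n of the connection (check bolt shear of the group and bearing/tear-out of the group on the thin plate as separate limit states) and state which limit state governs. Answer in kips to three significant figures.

99.7 kips (bearing governs)

Bolt shear: A_b = π·0.75²/4 = 0.4418 in²; R_n = 68 × 0.4418 × 4 × 2 = 240.3 kips → 0.75 × 240.3 = 180 kips.
Bearing (1.2 l_c t F_u ≤ 2.4 d t F_u): upper limit = 2.4·0.75·0.375·58 = 39.15 kips.
  Edge l_c = 1 − 0.8125/2 = 0.5938 → r_n = 15.5 kips; interior l_c = 2.625 − 0.8125 = 1.812 → r_n = 39.15 kips.
  R_n,bearing = 1·15.5 + 3·39.15 = 132.9 kips → 0.75 × 132.9 = 99.7 kips.
Bearing governs: 99.7 kips.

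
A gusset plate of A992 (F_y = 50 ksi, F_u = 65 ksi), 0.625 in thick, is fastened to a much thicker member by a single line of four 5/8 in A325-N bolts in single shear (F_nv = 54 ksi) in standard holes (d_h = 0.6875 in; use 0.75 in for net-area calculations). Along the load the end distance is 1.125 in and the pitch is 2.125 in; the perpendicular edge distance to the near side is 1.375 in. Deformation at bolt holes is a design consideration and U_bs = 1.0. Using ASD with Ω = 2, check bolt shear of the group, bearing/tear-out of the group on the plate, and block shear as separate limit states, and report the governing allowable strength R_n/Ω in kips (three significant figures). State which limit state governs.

33.1 kips (bolt shear governs)

Bolt shear: A_b = π·0.625²/4 = 0.3068 in²; R_n = 54 × 0.3068 × 4 × 1 = 66.27 kips → 66.27 / 2 = 33.1 kips.
Bearing: edge l_c = 0.7812, r_n = 38.09 kips; interior l_c = 1.438, r_n = 60.94 kips; R_n = 38.09 + 3·60.94 = 220.9 kips → 110 kips.
Block shear: A_gv = 4.688, A_nv = 3.047, A_nt = 0.625 in²; R_n = min(0.6F_uA_nv, 0.6F_yA_gv) + U_bs·F_u·A_nt = 159.5 kips → 79.7 kips.
Bolt shear governs: 33.1 kips.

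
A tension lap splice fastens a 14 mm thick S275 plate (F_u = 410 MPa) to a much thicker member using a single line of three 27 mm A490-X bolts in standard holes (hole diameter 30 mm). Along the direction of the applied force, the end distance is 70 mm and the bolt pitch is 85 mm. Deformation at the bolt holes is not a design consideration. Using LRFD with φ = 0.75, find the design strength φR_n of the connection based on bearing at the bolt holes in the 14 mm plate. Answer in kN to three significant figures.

1050 kN

Per bolt r_n = 1.5 l_c t F_u ≤ 3.0 d t F_u; upper limit = 3.0 × 27 × 14 × 410 / 1000 = 464.9 kN.
Edge bolt: l_c = 70 − 30/2 = 55 mm → 1.5 × 55 × 14 × 410 / 1000 = 473.6 → r_n = 464.9 kN.
Interior bolts: l_c = 85 − 30 = 55 mm → 1.5 × 55 × 14 × 410 / 1000 = 473.6 → r_n = 464.9 kN.
R_n = 1 × 464.9 + 2 × 464.9 = 1395 kN.
Design strength φR_n = 0.75 × 1395 = 1050 kN.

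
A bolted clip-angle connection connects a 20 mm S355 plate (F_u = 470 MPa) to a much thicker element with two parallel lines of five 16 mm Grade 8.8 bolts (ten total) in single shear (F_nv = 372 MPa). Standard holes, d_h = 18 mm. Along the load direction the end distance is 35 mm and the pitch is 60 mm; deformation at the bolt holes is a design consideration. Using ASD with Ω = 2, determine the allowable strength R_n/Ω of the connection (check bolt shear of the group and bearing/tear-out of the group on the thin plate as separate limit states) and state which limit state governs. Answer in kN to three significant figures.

Bolt shear: A_b = π·16²/4 = 201.1 mm²; R_n = 372 × 201.1 × 10 × 1 / 1000 = 748 kN → 748 / 2 = 374 kN.
Bearing (1.2 l_c t F_u ≤ 2.4 d t F_u): upper limit = 2.4·16·20·470 / 1000 = 361 kN.
  Edge l_c = 35 − 18/2 = 26 → r_n = 293.3 kN; interior l_c = 60 − 18 = 42 → r_n = 361 kN.
  R_n,bearing = 2·293.3 + 8·361 = 3474 kN → 3474 / 2 = 1740 kN.
Bolt shear governs: 374 kN.

374 kN (bolt shear governs)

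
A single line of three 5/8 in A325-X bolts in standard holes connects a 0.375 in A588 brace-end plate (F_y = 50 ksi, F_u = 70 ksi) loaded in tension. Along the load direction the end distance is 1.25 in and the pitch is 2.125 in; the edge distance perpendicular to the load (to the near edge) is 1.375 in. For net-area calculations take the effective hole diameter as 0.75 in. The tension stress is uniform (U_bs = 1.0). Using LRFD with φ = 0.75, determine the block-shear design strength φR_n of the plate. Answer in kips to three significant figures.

62.5 kips

Shear plane L_v = 1.25 + 2·2.125 = 5.5 in; A_gv = 5.5 × 0.375 = 2.062 in².
A_nv = (5.5 − 2.5·0.75) × 0.375 = 1.359 in².
A_nt = (1.375 − 0.5·0.75) × 0.375 = 0.375 in².
0.6 F_u A_nv = 57.09 kips; 0.6 F_y A_gv = 61.88 kips → shear rupture governs the shear term.
R_n = 57.09 + 1.0 × 70 × 0.375 = 83.34 kips.
Design strength φR_n = 0.75 × 83.34 = 62.5 kips.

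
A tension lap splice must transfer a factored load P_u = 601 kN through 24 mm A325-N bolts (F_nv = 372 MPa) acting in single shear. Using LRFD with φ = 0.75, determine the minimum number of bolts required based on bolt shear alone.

5 bolts

A_b = π·24²/4 = 452.4 mm².
Per-bolt design strength φR_n = 0.75 × 372 × 452.4 × 1 / 1000 = 126.2 kN.
n ≥ 601 / 126.2 = 4.762 → use 5 bolts.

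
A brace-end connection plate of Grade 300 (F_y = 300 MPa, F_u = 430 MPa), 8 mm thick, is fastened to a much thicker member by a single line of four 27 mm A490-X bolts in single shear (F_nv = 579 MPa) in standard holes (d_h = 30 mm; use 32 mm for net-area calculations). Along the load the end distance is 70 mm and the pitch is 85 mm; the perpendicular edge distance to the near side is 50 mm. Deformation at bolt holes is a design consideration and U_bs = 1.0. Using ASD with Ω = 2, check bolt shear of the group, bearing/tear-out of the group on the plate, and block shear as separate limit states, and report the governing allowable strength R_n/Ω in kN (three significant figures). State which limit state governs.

278 kN (block shear governs)

Bolt shear: A_b = π·27²/4 = 572.6 mm²; R_n = 579 × 572.6 × 4 × 1 / 1000 = 1326 kN → 1326 / 2 = 663 kN.
Bearing: edge l_c = 55, r_n = 222.9 kN; interior l_c = 55, r_n = 222.9 kN; R_n = 222.9 + 3·222.9 = 891.6 kN → 446 kN.
Block shear: A_gv = 2600, A_nv = 1704, A_nt = 272 mm²; R_n = min(0.6F_uA_nv, 0.6F_yA_gv) + U_bs·F_u·A_nt = 556.6 kN → 278 kN.
Block shear governs: 278 kN.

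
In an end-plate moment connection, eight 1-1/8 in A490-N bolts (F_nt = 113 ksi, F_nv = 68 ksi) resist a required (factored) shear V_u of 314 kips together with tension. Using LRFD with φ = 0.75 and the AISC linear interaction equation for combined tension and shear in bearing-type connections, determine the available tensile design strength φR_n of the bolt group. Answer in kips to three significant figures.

354 kips

A_b = π·1.125²/4 = 0.994 in²; f_rv = 314 / (8 × 0.994) = 39.49 ksi.
F'_nt = 1.3 F_nt − (F_nt / φF_nv) f_rv = 1.3·113 − (113/(0.75·68))·39.49 = 59.41 ksi, capped at F_nt → F'_nt = 59.41 ksi.
R_n = F'_nt · A_b · n = 59.41 × 0.994 × 8 = 472.4 kips.
Design strength φR_n = 0.75 × 472.4 = 354 kips.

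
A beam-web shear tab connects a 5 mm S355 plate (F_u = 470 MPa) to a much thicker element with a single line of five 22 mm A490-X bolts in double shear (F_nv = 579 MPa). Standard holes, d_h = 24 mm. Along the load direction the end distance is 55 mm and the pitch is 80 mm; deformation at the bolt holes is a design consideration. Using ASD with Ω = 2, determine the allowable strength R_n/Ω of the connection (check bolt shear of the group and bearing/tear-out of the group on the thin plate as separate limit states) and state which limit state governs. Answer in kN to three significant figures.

309 kN (bearing governs)

Bolt shear: A_b = π·22²/4 = 380.1 mm²; R_n = 579 × 380.1 × 5 × 2 / 1000 = 2201 kN → 2201 / 2 = 1100 kN.
Bearing (1.2 l_c t F_u ≤ 2.4 d t F_u): upper limit = 2.4·22·5·470 / 1000 = 124.1 kN.
  Edge l_c = 55 − 24/2 = 43 → r_n = 121.3 kN; interior l_c = 80 − 24 = 56 → r_n = 124.1 kN.
  R_n,bearing = 1·121.3 + 4·124.1 = 617.6 kN → 617.6 / 2 = 309 kN.
Bearing governs: 309 kN.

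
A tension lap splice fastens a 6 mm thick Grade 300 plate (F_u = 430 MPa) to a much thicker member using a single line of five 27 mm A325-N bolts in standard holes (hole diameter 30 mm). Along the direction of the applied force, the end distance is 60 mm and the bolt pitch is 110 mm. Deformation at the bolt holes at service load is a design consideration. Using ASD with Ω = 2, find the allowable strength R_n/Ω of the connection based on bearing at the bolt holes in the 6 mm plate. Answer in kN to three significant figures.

404 kN

Per bolt r_n = 1.2 l_c t F_u ≤ 2.4 d t F_u; upper limit = 2.4 × 27 × 6 × 430 / 1000 = 167.2 kN.
Edge bolt: l_c = 60 − 30/2 = 45 mm → 1.2 × 45 × 6 × 430 / 1000 = 139.3 → r_n = 139.3 kN.
Interior bolts: l_c = 110 − 30 = 80 mm → 1.2 × 80 × 6 × 430 / 1000 = 247.7 → r_n = 167.2 kN.
R_n = 1 × 139.3 + 4 × 167.2 = 808.1 kN.
Allowable strength R_n/Ω = 808.1 / 2 = 404 kN.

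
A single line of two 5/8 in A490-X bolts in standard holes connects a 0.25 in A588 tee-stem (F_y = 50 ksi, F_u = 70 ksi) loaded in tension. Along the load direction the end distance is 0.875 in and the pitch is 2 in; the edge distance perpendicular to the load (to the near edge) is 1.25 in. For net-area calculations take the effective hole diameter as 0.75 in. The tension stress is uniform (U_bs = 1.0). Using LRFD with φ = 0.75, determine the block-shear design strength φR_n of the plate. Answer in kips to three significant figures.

25.3 kips

Shear plane L_v = 0.875 + 1·2 = 2.875 in; A_gv = 2.875 × 0.25 = 0.7188 in².
A_nv = (2.875 − 1.5·0.75) × 0.25 = 0.4375 in².
A_nt = (1.25 − 0.5·0.75) × 0.25 = 0.2188 in².
0.6 F_u A_nv = 18.38 kips; 0.6 F_y A_gv = 21.56 kips → shear rupture governs the shear term.
R_n = 18.38 + 1.0 × 70 × 0.2188 = 33.69 kips.
Design strength φR_n = 0.75 × 33.69 = 25.3 kips.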